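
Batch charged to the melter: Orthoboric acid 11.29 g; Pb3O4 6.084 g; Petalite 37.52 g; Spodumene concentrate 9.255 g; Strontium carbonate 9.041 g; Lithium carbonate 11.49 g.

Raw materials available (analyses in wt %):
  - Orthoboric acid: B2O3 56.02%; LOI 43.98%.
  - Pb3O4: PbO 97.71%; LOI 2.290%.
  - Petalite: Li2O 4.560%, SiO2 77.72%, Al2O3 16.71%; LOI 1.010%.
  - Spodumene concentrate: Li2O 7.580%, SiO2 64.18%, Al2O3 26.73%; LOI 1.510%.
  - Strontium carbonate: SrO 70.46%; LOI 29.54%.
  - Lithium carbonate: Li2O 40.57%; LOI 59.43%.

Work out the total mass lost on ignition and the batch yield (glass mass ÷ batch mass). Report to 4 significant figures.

The whole derivation carries exact precision from start to finish; the intermediate values are displayed with 4-significant-digit rounding within the worked lines — every reported figure includes exactly one rounding — derived quantities (glass mass, the six compositions, ignition loss, the yield, the totals) are rebuilt from the batch weights at 69.56 g of glass at exact precision precisely as stated by problem or answer.
LOI of each material in turn:
  Orthoboric acid: 11.29 × 0.4398 = 4.965 g
  Pb3O4: 6.084 × 0.02290 = 0.1393 g
  Petalite: 37.52 × 0.01010 = 0.3790 g
  Spodumene concentrate: 9.255 × 0.01510 = 0.1398 g
  Strontium carbonate: 9.041 × 0.2954 = 2.671 g
  Lithium carbonate: 11.49 × 0.5943 = 6.829 g
Total LOI = 15.12 g
Glass = batch − LOI = 84.68 − 15.12 = 69.56 g

LOI loss = 15.12 g; glass = 69.56 g; yield = 82.14%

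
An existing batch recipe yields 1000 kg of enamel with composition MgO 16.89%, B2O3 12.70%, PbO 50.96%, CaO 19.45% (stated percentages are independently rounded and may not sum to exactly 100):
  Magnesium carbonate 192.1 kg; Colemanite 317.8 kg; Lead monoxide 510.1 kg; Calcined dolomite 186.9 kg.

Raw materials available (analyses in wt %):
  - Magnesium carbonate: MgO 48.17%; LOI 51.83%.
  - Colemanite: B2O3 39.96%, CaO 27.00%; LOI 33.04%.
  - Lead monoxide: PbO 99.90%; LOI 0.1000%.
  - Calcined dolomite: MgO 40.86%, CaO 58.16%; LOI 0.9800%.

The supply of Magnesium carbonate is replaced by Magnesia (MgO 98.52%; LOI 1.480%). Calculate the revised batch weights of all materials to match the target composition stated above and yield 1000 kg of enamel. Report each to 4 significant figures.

Revised batch per 1000 kg enamel:
  Magnesia: 93.93 kg
  Colemanite: 317.8 kg
  Lead monoxide: 510.1 kg
  Calcined dolomite: 186.9 kg
Total batch = 1109 kg; LOI loss = 108.7 kg

The working math carries full float precision through every step; in-progress results are shown, rounded to 4 significant digits, between the steps; every reported result is rounded exactly once — derived quantities, which include the four compositions, LOI, totals, the yield, net glass mass, are carried in full precision, as written in the question or the answer, starting from the weights per 1000 kg of glass.
Oxide mass targets, per 1000 kg enamel:
  MgO: 16.89% × 1000 = 168.9 kg
  B2O3: 12.70% × 1000 = 127.0 kg
  PbO: 50.96% × 1000 = 509.6 kg
  CaO: 19.45% × 1000 = 194.5 kg
Oxide-by-oxide audit given the weights on record, for the quoted basis mass (each sum matches its target mass exact up to rounding of places):
  MgO: 93.93·0.9852 + 186.9·0.4086 = 168.9 kg (target 168.9 kg)
  B2O3: 317.8·0.3996 = 127.0 kg (target 127.0 kg)
  PbO: 510.1·0.9990 = 509.6 kg (target 509.6 kg)
  CaO: 317.8·0.2700 + 186.9·0.5816 = 194.5 kg (target 194.5 kg)
Glass-mass bookkeeping: whole batch net of LOI = 1000 kg (per-oxide target masses sum to 1000 kg; stated basis 1000 kg — rounding explains the deltas).
Whole-batch sum: Σ batch = 1109 kg; the LOI term Σ batch·LOI equals 108.7 kg; yield, glass over the total, = 90.19%.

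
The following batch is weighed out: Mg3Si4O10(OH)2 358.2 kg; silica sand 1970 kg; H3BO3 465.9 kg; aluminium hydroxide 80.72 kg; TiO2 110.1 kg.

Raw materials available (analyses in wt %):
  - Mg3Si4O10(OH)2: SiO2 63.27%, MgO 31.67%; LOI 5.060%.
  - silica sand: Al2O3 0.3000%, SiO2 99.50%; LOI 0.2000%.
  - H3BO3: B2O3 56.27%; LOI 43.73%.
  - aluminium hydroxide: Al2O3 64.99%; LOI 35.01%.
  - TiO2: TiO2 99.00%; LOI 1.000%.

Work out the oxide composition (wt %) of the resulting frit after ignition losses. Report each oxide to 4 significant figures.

Glass mass = 2730 kg (batch 2985 − LOI 255.2).
Composition: B2O3 9.604%, Al2O3 2.138%, SiO2 80.11%, TiO2 3.993%, MgO 4.156%

In-progress results are displayed, with 4-significant-digit rounding, on the page. The whole derivation runs at full precision from first step to last; each reported figure takes exactly one rounding — all derived quantities are recomputed using the weight values at 2730 kg of glass in full float precision (glass mass, the yield, the five compositions, LOI, the totals) precisely as stated by the problem or the answer.
Delivered oxide masses:
  B2O3: 465.9·0.5627 = 262.2 kg
  Al2O3: 1970·0.003000 + 80.72·0.6499 = 58.37 kg
  SiO2: 358.2·0.6327 + 1970·0.9950 = 2187 kg
  TiO2: 110.1·0.9900 = 109.0 kg
  MgO: 358.2·0.3167 = 113.4 kg
LOI: 358.2·0.05060 + 1970·0.002000 + 465.9·0.4373 + 80.72·0.3501 + 110.1·0.01000 = 255.2 kg
Glass mass = batch − LOI = 2985 − 255.2 = 2730 kg (equal to the oxide-mass sum)
percent share: oxide ÷ glass, ×100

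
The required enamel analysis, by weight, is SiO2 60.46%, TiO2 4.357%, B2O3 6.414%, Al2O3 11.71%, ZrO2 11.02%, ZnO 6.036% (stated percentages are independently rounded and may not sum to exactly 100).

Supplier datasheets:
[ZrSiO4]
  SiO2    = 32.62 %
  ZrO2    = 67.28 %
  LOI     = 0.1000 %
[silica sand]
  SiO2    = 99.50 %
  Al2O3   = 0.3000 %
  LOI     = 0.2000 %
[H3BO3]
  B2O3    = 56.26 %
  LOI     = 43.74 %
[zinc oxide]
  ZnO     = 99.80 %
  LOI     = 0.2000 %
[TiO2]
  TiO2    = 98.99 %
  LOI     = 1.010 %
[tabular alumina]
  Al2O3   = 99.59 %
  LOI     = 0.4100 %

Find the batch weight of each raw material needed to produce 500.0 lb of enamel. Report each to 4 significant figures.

Values along the way are displayed, with 4-significant-figure rounding, between the steps; the whole derivation holds full float precision through every step — exactly one rounding goes into every reported figure — all derived quantities, which include the totals, LOI, the yield, net glass mass, six oxide percentages, are recomputed at exact precision, as written in question or answer, from the batch weights on 500.0 lb of glass.
Per-oxide target masses for 500.0 lb enamel:
  SiO2: 60.46% × 500.0 = 302.3 lb
  TiO2: 4.357% × 500.0 = 21.78 lb
  B2O3: 6.414% × 500.0 = 32.07 lb
  Al2O3: 11.71% × 500.0 = 58.55 lb
  ZrO2: 11.02% × 500.0 = 55.10 lb
  ZnO: 6.036% × 500.0 = 30.18 lb
Sums-versus-targets review using the reported weights, for the quoted basis mass (every target is met by its sum inside rounding margins):
  SiO2: 81.90·0.3262 + 277.0·0.9950 = 302.3 lb (target 302.3 lb)
  TiO2: 22.01·0.9899 = 21.79 lb (target 21.78 lb)
  B2O3: 57.00·0.5626 = 32.07 lb (target 32.07 lb)
  Al2O3: 277.0·0.003000 + 57.96·0.9959 = 58.55 lb (target 58.55 lb)
  ZrO2: 81.90·0.6728 = 55.10 lb (target 55.10 lb)
  ZnO: 30.24·0.9980 = 30.18 lb (target 30.18 lb)
Glass-mass bookkeeping: whole batch net of LOI = 500.0 lb (per-oxide target masses sum to 500.0 lb; versus the stated basis of 500.0 lb — rounding explains the deltas).
Adding the batch up: Σ batch = 526.1 lb; LOI loss = Σ batch·LOI = 26.09 lb; yield = glass ÷ total batch = 95.04%.

Batch per 500.0 lb enamel:
  ZrSiO4: 81.90 lb
  silica sand: 277.0 lb
  H3BO3: 57.00 lb
  zinc oxide: 30.24 lb
  TiO2: 22.01 lb
  tabular alumina: 57.96 lb
Total batch = 526.1 lb; LOI loss = 26.09 lb; yield = 95.04%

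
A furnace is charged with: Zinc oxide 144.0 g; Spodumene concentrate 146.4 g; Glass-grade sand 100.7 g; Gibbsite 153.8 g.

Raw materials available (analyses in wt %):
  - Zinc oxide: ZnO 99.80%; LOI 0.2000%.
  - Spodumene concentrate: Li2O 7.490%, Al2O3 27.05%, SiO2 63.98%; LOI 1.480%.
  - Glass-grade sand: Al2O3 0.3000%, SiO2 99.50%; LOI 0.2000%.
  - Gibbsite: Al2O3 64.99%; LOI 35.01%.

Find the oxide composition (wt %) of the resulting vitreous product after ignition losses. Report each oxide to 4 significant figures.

Glass mass = 488.4 g (batch 544.9 − LOI 56.50).
Composition: Li2O 2.245%, Al2O3 28.64%, ZnO 29.43%, SiO2 39.69%

In-progress results are printed (rounded to 4 significant figures) on the page. Every computation maintains full precision from start to finish — a single rounding yields each reported figure; derived quantities, including glass mass, the yield, ignition loss, totals, the four compositions, are computed using the weight values at 488.4 g of glass at full float precision, exactly as shown in question or answer.
Per-oxide mass from batch:
  Li2O: 146.4·0.07490 = 10.97 g
  Al2O3: 146.4·0.2705 + 100.7·0.003000 + 153.8·0.6499 = 139.9 g
  ZnO: 144.0·0.9980 = 143.7 g
  SiO2: 146.4·0.6398 + 100.7·0.9950 = 193.9 g
LOI: 144.0·0.002000 + 146.4·0.01480 + 100.7·0.002000 + 153.8·0.3501 = 56.50 g
Glass = total batch minus LOI = 544.9 − 56.50 = 488.4 g (equal to the oxide-mass sum)
wt % = oxide mass / glass mass × 100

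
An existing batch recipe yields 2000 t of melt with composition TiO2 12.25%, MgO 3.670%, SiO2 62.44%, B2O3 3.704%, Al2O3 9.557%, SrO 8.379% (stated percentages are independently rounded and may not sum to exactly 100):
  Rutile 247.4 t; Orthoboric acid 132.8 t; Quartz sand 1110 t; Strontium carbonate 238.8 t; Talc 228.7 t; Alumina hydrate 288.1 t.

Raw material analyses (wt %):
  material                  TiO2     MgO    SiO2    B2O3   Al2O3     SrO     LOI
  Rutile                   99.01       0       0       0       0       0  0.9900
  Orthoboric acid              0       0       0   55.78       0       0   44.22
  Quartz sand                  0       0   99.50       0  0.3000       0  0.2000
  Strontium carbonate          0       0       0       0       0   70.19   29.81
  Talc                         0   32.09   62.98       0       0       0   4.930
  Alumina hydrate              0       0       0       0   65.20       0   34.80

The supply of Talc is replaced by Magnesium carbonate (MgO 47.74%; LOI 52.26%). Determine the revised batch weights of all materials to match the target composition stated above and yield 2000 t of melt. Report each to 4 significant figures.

The whole derivation runs at full float precision at all times — in-progress results appear rounded to 4 significant digits between the steps — every reported value receives exactly one rounding; the derived quantities, which include LOI, net glass mass, the totals, six oxide percentages, yield, are re-derived at exact precision, as quoted within the problem or answer text, starting from the weights for 2000 t of glass.
Oxide-by-oxide targets in 2000 t melt:
  TiO2: 12.25% × 2000 = 245.0 t
  MgO: 3.670% × 2000 = 73.40 t
  SiO2: 62.44% × 2000 = 1249 t
  B2O3: 3.704% × 2000 = 74.08 t
  Al2O3: 9.557% × 2000 = 191.1 t
  SrO: 8.379% × 2000 = 167.6 t
Sums-versus-targets review from the weights as reported, relative to the basis at hand (target by target, the sums agree net of answer rounding effects):
  TiO2: 247.4·0.9901 = 245.0 t (target 245.0 t)
  MgO: 153.7·0.4774 = 73.38 t (target 73.40 t)
  SiO2: 1255·0.9950 = 1249 t (target 1249 t)
  B2O3: 132.8·0.5578 = 74.08 t (target 74.08 t)
  Al2O3: 1255·0.003000 + 287.4·0.6520 = 191.1 t (target 191.1 t)
  SrO: 238.8·0.7019 = 167.6 t (target 167.6 t)
Glass-mass closure: total charge less LOI = 2000 t (targets for the oxides total 2000 t; basis as stated: 2000 t — gaps are rounding artifacts).
Whole-batch sum: Σ batch = 2315 t; ignition loss, Σ(batch × LOI) = 315.2 t; yield = glass ÷ total batch = 86.38%.

Revised batch per 2000 t melt:
  Rutile: 247.4 t
  Orthoboric acid: 132.8 t
  Quartz sand: 1255 t
  Strontium carbonate: 238.8 t
  Magnesium carbonate: 153.7 t
  Alumina hydrate: 287.4 t
Total batch = 2315 t; LOI loss = 315.2 t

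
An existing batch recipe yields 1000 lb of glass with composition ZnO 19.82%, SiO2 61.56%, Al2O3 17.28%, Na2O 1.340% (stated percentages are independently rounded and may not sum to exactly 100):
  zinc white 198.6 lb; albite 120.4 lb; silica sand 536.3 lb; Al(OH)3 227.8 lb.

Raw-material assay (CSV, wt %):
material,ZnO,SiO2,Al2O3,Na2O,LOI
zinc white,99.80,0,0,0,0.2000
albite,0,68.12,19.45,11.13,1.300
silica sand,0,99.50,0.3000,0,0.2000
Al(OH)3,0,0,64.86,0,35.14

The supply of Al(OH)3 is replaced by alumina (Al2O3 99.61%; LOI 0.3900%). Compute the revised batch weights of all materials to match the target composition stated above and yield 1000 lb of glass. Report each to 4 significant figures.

Revised batch per 1000 lb glass:
  zinc white: 198.6 lb
  albite: 120.4 lb
  silica sand: 536.3 lb
  alumina: 148.4 lb
Total batch = 1004 lb; LOI loss = 3.614 lb

The whole derivation runs at full precision through the solve — intermediates are printed (rounded to 4 significant digits) at each printed step — every reported figure takes just one rounding; derived quantities (yield, the totals, glass mass, ignition loss, the four compositions) are rebuilt from the weighed amounts at 1000 lb of glass at full precision as written in the question or the answer.
The oxide mass targets at 1000 lb glass:
  ZnO: 19.82% × 1000 = 198.2 lb
  SiO2: 61.56% × 1000 = 615.6 lb
  Al2O3: 17.28% × 1000 = 172.8 lb
  Na2O: 1.340% × 1000 = 13.40 lb
Mass-balance tally per oxide with the batch weights as given, relative to the basis at hand (sums match the target masses modulo rounding of the values):
  ZnO: 198.6·0.9980 = 198.2 lb (target 198.2 lb)
  SiO2: 120.4·0.6812 + 536.3·0.9950 = 615.6 lb (target 615.6 lb)
  Al2O3: 120.4·0.1945 + 536.3·0.003000 + 148.4·0.9961 = 172.8 lb (target 172.8 lb)
  Na2O: 120.4·0.1113 = 13.40 lb (target 13.40 lb)
Glass-mass sanity pass: Σ batch − LOI loss = 1000 lb (targets for the oxides total 1000 lb; stated basis 1000 lb — deltas are rounding alone).
Adding the batch up: Σ batch = 1004 lb; loss to ignition Σ batch·LOI = 3.614 lb; yield, glass over the total, = 99.64%.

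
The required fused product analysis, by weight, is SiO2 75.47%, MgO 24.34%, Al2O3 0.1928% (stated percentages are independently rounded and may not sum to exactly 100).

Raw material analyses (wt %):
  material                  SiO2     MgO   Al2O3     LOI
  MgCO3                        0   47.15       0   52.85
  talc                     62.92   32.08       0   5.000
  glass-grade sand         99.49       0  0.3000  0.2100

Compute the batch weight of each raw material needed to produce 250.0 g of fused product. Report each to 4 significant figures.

Batch per 250.0 g fused product:
  MgCO3: 97.88 g
  talc: 45.82 g
  glass-grade sand: 160.7 g
Total batch = 304.4 g; LOI loss = 54.36 g; yield = 82.14%

The intermediate values appear with 4-significant-figure rounding when written out — all arithmetic keeps full precision all the way through; exactly one rounding is applied to each reported result — the derived quantities (ignition loss, the totals, yield, net glass mass, three oxide percentages) are computed starting from the weights on 250.0 g of glass in full float precision as quoted within question or answer.
Target masses of each oxide per 250.0 g fused product:
  SiO2: 75.47% × 250.0 = 188.7 g
  MgO: 24.34% × 250.0 = 60.85 g
  Al2O3: 0.1928% × 250.0 = 0.4820 g
Balance tally, oxide-wise, working from each reported weight, at the basis given (delivered sums recover each target within answer rounding):
  SiO2: 45.82·0.6292 + 160.7·0.9949 = 188.7 g (target 188.7 g)
  MgO: 97.88·0.4715 + 45.82·0.3208 = 60.85 g (target 60.85 g)
  Al2O3: 160.7·0.003000 = 0.4821 g (target 0.4820 g)
Consistency of the glass mass: whole batch net of LOI = 250.0 g (the targets, summed, come to 250.0 g; against the stated basis, 250.0 g — gaps are rounding artifacts).
Total batch = Σ batch = 304.4 g; loss to ignition Σ batch·LOI = 54.36 g; yield = glass ÷ total batch = 82.14%.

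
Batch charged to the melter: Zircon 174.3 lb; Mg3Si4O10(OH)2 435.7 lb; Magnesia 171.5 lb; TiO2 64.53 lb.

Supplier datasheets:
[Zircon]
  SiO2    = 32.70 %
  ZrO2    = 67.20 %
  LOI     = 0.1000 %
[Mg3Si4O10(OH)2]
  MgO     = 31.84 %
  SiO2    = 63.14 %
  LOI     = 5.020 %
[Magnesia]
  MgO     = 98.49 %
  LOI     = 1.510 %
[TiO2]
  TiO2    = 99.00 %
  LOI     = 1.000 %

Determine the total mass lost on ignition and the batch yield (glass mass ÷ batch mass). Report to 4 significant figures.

All arithmetic holds exact precision at every stage; the intermediate values are shown rounded to 4 significant digits within the worked lines. Each reported result is rounded once only. The derived quantities (ignition loss, the totals, glass mass, the four compositions, the yield) are rebuilt in full float precision from the batch weights at 820.7 lb of glass, as they appear in either problem or answer.
Each material's LOI contribution:
  Zircon: 174.3 × 0.001000 = 0.1743 lb
  Mg3Si4O10(OH)2: 435.7 × 0.05020 = 21.87 lb
  Magnesia: 171.5 × 0.01510 = 2.590 lb
  TiO2: 64.53 × 0.01000 = 0.6453 lb
Total LOI = 25.28 lb
Glass = batch − LOI = 846.0 − 25.28 = 820.7 lb

LOI loss = 25.28 lb; glass = 820.7 lb; yield = 97.01%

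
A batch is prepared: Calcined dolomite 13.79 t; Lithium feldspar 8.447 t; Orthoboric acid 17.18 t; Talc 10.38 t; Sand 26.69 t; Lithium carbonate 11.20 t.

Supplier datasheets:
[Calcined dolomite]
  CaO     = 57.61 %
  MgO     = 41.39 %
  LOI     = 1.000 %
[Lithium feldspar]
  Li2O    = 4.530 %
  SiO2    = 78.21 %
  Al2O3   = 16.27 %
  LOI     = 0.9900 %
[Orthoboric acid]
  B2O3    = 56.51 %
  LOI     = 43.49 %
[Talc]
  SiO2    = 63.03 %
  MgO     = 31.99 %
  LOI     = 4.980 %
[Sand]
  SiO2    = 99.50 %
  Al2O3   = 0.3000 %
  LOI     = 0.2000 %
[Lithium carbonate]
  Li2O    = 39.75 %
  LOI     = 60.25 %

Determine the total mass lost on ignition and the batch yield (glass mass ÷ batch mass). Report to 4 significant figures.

LOI loss = 15.01 t; glass = 72.68 t; yield = 82.88%

All arithmetic maintains full float precision at every stage. Values along the way are printed (rounded to four significant figures) when written out — every reported figure is rounded only once. The derived quantities, which include LOI, net glass mass, six oxide percentages, the totals, the yield, are computed in full precision, as quoted within problem or answer, from the batch weights on 72.68 t of glass.
Loss on ignition, line by line:
  Calcined dolomite: 13.79 × 0.01000 = 0.1379 t
  Lithium feldspar: 8.447 × 0.009900 = 0.08363 t
  Orthoboric acid: 17.18 × 0.4349 = 7.472 t
  Talc: 10.38 × 0.04980 = 0.5169 t
  Sand: 26.69 × 0.002000 = 0.05338 t
  Lithium carbonate: 11.20 × 0.6025 = 6.748 t
Total LOI = 15.01 t
Glass = batch − LOI = 87.69 − 15.01 = 72.68 t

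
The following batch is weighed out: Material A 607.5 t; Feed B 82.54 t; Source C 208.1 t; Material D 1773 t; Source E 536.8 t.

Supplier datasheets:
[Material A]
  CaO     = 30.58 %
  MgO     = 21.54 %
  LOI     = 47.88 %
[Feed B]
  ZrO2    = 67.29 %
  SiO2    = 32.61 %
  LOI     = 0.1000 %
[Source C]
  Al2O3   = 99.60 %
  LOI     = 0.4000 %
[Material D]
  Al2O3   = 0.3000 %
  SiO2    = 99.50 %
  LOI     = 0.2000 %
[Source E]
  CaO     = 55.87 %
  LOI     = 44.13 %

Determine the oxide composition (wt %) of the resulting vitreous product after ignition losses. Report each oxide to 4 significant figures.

Glass mass = 2676 t (batch 3208 − LOI 532.2).
Composition: ZrO2 2.076%, Al2O3 7.945%, CaO 18.15%, SiO2 66.94%, MgO 4.890%

The working math keeps full float precision at all times. Rounding to four significant digits governs each mid-chain value as shown; exactly one rounding is applied to each reported result; derived quantities (totals, yield, five oxide percentages, net glass mass, LOI) are carried in full precision using the weight values per 2676 t of glass, as quoted within the problem or the answer.
Mass of each oxide from the mix:
  ZrO2: 82.54·0.6729 = 55.54 t
  Al2O3: 208.1·0.9960 + 1773·0.003000 = 212.6 t
  CaO: 607.5·0.3058 + 536.8·0.5587 = 485.7 t
  SiO2: 82.54·0.3261 + 1773·0.9950 = 1791 t
  MgO: 607.5·0.2154 = 130.9 t
LOI: 607.5·0.4788 + 82.54·0.001000 + 208.1·0.004000 + 1773·0.002000 + 536.8·0.4413 = 532.2 t
Resulting glass, batch − LOI: 3208 − 532.2 = 2676 t (consistent with Σ oxide mass)
each wt % is 100 × oxide ÷ glass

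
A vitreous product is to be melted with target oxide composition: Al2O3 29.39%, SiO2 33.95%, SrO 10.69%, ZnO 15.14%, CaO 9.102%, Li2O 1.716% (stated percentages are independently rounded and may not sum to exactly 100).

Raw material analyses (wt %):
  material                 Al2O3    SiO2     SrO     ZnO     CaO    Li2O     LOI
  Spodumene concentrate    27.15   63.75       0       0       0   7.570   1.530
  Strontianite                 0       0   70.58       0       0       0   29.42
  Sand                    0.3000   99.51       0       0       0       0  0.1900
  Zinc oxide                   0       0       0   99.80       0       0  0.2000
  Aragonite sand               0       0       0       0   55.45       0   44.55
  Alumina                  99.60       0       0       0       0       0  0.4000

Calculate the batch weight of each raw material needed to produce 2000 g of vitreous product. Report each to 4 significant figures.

The whole derivation runs at exact precision all the way through; values along the way are displayed rounded to 4 significant figures. Each reported value is rounded only once. Derived quantities, including the totals, net glass mass, yield, the six compositions, LOI, are computed from the weighed amounts on 2000 g of glass at exact precision precisely as stated by the question or the answer.
Target masses of each oxide per 2000 g vitreous product:
  Al2O3: 29.39% × 2000 = 587.8 g
  SiO2: 33.95% × 2000 = 679.0 g
  SrO: 10.69% × 2000 = 213.8 g
  ZnO: 15.14% × 2000 = 302.8 g
  CaO: 9.102% × 2000 = 182.0 g
  Li2O: 1.716% × 2000 = 34.32 g
Checking each oxide sum on the weights just shown, relative to the basis at hand (each sum matches its target mass modulo rounding of the values):
  Al2O3: 453.4·0.2715 + 391.9·0.003000 + 465.4·0.9960 = 587.8 g (target 587.8 g)
  SiO2: 453.4·0.6375 + 391.9·0.9951 = 679.0 g (target 679.0 g)
  SrO: 302.9·0.7058 = 213.8 g (target 213.8 g)
  ZnO: 303.4·0.9980 = 302.8 g (target 302.8 g)
  CaO: 328.3·0.5545 = 182.0 g (target 182.0 g)
  Li2O: 453.4·0.07570 = 34.32 g (target 34.32 g)
Glass-mass closure: Σ batch − LOI loss = 2000 g (targets for the oxides total 2000 g; stated basis 2000 g — deltas are rounding alone).
Summing the batch: Σ batch = 2245 g; LOI loss = Σ batch·LOI = 245.5 g; yield, glass over the total, = 89.07%.

Batch per 2000 g vitreous product:
  Spodumene concentrate: 453.4 g
  Strontianite: 302.9 g
  Sand: 391.9 g
  Zinc oxide: 303.4 g
  Aragonite sand: 328.3 g
  Alumina: 465.4 g
Total batch = 2245 g; LOI loss = 245.5 g; yield = 89.07%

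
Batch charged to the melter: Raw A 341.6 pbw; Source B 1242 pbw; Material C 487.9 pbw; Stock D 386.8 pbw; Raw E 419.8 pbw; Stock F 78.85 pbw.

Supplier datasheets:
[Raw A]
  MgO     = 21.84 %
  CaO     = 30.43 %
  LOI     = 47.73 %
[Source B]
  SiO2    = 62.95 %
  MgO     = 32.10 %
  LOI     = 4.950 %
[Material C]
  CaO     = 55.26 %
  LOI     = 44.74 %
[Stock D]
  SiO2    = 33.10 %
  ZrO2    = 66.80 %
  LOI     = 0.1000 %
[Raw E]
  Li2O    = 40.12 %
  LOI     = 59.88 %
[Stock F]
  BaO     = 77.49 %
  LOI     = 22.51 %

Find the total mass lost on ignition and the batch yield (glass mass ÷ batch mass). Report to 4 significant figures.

LOI loss = 712.3 pbw; glass = 2245 pbw; yield = 75.91%

Mid-chain values are shown (rounded to four significant figures) in the printout. Each numeric step carries exact precision in all steps; each reported value is rounded just once — derived quantities (six oxide percentages, the totals, yield, glass mass, LOI) are computed from the batch weights at 2245 pbw of glass at exact precision, as written in problem or answer.
Material-by-material LOI:
  Raw A: 341.6 × 0.4773 = 163.0 pbw
  Source B: 1242 × 0.04950 = 61.48 pbw
  Material C: 487.9 × 0.4474 = 218.3 pbw
  Stock D: 386.8 × 0.001000 = 0.3868 pbw
  Raw E: 419.8 × 0.5988 = 251.4 pbw
  Stock F: 78.85 × 0.2251 = 17.75 pbw
Total LOI = 712.3 pbw
Glass = batch − LOI = 2957 − 712.3 = 2245 pbw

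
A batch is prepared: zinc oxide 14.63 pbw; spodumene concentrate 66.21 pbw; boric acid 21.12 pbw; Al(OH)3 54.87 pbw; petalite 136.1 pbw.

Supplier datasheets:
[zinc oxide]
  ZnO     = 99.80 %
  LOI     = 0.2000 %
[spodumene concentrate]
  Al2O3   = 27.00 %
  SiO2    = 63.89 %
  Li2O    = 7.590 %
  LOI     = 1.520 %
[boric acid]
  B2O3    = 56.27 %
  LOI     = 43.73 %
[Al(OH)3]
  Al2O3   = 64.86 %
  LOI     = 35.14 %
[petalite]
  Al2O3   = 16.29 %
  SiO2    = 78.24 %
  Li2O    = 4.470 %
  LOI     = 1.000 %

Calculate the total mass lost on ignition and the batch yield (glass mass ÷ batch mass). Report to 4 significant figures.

In-progress results are shown, with 4-significant-figure rounding, at each printed step — all arithmetic keeps full float precision all the way through; a single rounding produces each reported figure; derived quantities are recomputed from the batch weights for 262.0 pbw of glass in full float precision (totals, LOI, glass mass, the yield, five oxide percentages), exactly as shown in the problem or the answer.
Loss on ignition, line by line:
  zinc oxide: 14.63 × 0.002000 = 0.02926 pbw
  spodumene concentrate: 66.21 × 0.01520 = 1.006 pbw
  boric acid: 21.12 × 0.4373 = 9.236 pbw
  Al(OH)3: 54.87 × 0.3514 = 19.28 pbw
  petalite: 136.1 × 0.01000 = 1.361 pbw
Total LOI = 30.91 pbw
Glass = batch − LOI = 292.9 − 30.91 = 262.0 pbw

LOI loss = 30.91 pbw; glass = 262.0 pbw; yield = 89.45%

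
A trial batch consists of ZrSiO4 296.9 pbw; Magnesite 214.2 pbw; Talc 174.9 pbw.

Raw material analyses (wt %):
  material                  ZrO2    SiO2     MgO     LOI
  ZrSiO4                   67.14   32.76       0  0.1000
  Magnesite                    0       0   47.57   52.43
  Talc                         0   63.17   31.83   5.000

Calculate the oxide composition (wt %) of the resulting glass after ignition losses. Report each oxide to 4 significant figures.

Each numeric step runs at full float precision through the solve; in-progress results are printed (rounded to four significant digits) alongside each step. Exactly one rounding goes into each reported number — derived quantities, which include the three compositions, the yield, net glass mass, ignition loss, the totals, are carried at full float precision, exactly as shown in the problem or answer text, from the weighed amounts for 564.7 pbw of glass.
What the batch supplies per oxide:
  ZrO2: 296.9·0.6714 = 199.3 pbw
  SiO2: 296.9·0.3276 + 174.9·0.6317 = 207.7 pbw
  MgO: 214.2·0.4757 + 174.9·0.3183 = 157.6 pbw
LOI: 296.9·0.001000 + 214.2·0.5243 + 174.9·0.05000 = 121.3 pbw
batch − LOI leaves glass = 686.0 − 121.3 = 564.7 pbw (= Σ oxide masses)
wt % = 100 × oxide mass / glass mass

Glass mass = 564.7 pbw (batch 686.0 − LOI 121.3).
Composition: ZrO2 35.30%, SiO2 36.79%, MgO 27.90%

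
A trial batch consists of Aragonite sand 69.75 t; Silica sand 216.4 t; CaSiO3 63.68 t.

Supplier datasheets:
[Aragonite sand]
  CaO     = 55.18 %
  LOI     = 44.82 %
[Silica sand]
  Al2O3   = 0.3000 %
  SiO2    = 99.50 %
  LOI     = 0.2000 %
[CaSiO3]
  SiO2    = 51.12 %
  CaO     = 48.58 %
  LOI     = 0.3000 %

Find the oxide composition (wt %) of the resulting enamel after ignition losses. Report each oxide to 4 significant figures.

Mid-chain values are shown rounded off to 4 significant digits on the page. The whole derivation holds exact precision from start to finish. Every reported figure is rounded exactly once; all derived quantities (yield, LOI, glass mass, the totals, the three compositions) are computed from the batch weights for 317.9 t of glass in exact precision as written in the problem or answer text.
Delivered oxide masses:
  Al2O3: 216.4·0.003000 = 0.6492 t
  SiO2: 216.4·0.9950 + 63.68·0.5112 = 247.9 t
  CaO: 69.75·0.5518 + 63.68·0.4858 = 69.42 t
LOI: 69.75·0.4482 + 216.4·0.002000 + 63.68·0.003000 = 31.89 t
The glass mass, total less LOI, = 349.8 − 31.89 = 317.9 t (the oxide masses sum to this)
each oxide over glass, ×100, is wt %

Glass mass = 317.9 t (batch 349.8 − LOI 31.89).
Composition: Al2O3 0.2042%, SiO2 77.96%, CaO 21.84%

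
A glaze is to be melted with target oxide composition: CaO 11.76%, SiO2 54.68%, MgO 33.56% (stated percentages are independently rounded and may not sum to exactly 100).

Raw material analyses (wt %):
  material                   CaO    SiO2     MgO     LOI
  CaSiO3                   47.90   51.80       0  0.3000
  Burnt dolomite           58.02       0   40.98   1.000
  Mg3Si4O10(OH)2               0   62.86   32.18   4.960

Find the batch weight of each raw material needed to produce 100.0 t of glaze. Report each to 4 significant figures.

Each numeric step maintains full float precision at each step — working values are displayed, rounded to 4 significant figures, as written; a single rounding finalizes every reported result. All derived quantities (yield, the totals, LOI, glass mass, the three compositions) are recomputed using the weight values per 100.0 t of glass in exact precision, precisely as stated by the problem or answer text.
Oxide mass targets, per 100.0 t glaze:
  CaO: 11.76% × 100.0 = 11.76 t
  SiO2: 54.68% × 100.0 = 54.68 t
  MgO: 33.56% × 100.0 = 33.56 t
Sums-versus-targets review with the batch weights as given, per the basis as stated (sums match the target masses exact up to rounding of places):
  CaO: 4.538·0.4790 + 16.52·0.5802 = 11.76 t (target 11.76 t)
  SiO2: 4.538·0.5180 + 83.25·0.6286 = 54.68 t (target 54.68 t)
  MgO: 16.52·0.4098 + 83.25·0.3218 = 33.56 t (target 33.56 t)
Glass-mass closure: whole batch net of LOI = 100.0 t (oxide target masses add up to 100.0 t; versus the stated basis of 100.0 t — a pure rounding effect).
Batch total: Σ batch = 104.3 t; ignition loss, Σ(batch × LOI) = 4.308 t; yield: glass divided by total = 95.87%.

Batch per 100.0 t glaze:
  CaSiO3: 4.538 t
  Burnt dolomite: 16.52 t
  Mg3Si4O10(OH)2: 83.25 t
Total batch = 104.3 t; LOI loss = 4.308 t; yield = 95.87%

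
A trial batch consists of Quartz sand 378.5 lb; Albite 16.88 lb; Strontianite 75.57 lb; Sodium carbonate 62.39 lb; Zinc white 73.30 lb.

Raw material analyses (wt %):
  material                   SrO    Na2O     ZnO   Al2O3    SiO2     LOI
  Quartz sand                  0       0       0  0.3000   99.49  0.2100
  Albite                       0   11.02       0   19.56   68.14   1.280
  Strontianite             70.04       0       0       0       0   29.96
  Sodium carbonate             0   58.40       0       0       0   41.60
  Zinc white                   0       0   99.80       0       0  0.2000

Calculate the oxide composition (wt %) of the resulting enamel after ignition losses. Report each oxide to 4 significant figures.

All arithmetic holds exact precision through every step. Working values are shown rounded off to 4 significant digits within the worked lines; every reported figure is rounded exactly once; all derived quantities are computed using the weight values on 556.9 lb of glass in exact precision (the five compositions, LOI, net glass mass, yield, the totals), exactly as shown in the question or the answer.
Mass of each oxide from the mix:
  SrO: 75.57·0.7004 = 52.93 lb
  Na2O: 16.88·0.1102 + 62.39·0.5840 = 38.30 lb
  ZnO: 73.30·0.9980 = 73.15 lb
  Al2O3: 378.5·0.003000 + 16.88·0.1956 = 4.437 lb
  SiO2: 378.5·0.9949 + 16.88·0.6814 = 388.1 lb
LOI: 378.5·0.002100 + 16.88·0.01280 + 75.57·0.2996 + 62.39·0.4160 + 73.30·0.002000 = 49.75 lb
Net of LOI, the glass mass = 606.6 − 49.75 = 556.9 lb (= Σ oxide masses)
wt % = 100 × oxide mass / glass mass

Glass mass = 556.9 lb (batch 606.6 − LOI 49.75).
Composition: SrO 9.504%, Na2O 6.877%, ZnO 13.14%, Al2O3 0.7968%, SiO2 69.69%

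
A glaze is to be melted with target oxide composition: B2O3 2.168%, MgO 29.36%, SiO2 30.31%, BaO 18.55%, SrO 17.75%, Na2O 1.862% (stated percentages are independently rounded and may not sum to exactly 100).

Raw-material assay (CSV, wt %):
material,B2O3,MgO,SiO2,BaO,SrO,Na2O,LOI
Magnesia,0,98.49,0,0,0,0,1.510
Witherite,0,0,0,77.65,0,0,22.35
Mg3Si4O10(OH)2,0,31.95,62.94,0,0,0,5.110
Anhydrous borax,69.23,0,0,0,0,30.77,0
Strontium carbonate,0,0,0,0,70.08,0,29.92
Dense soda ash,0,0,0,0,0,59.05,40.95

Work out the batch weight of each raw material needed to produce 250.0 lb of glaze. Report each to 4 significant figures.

Batch per 250.0 lb glaze:
  Magnesia: 35.47 lb
  Witherite: 59.72 lb
  Mg3Si4O10(OH)2: 120.4 lb
  Anhydrous borax: 7.829 lb
  Strontium carbonate: 63.32 lb
  Dense soda ash: 3.804 lb
Total batch = 290.5 lb; LOI loss = 40.54 lb; yield = 86.05%

Every computation carries full precision through the solve; mid-chain values are printed rounded off to 4 significant digits alongside each step; a single rounding completes each reported value — all derived quantities are carried from the weighed amounts at 250.0 lb of glass at full float precision (yield, glass mass, totals, six oxide percentages, ignition loss), as quoted within the question or the answer.
Oxide-by-oxide targets in 250.0 lb glaze:
  B2O3: 2.168% × 250.0 = 5.420 lb
  MgO: 29.36% × 250.0 = 73.40 lb
  SiO2: 30.31% × 250.0 = 75.78 lb
  BaO: 18.55% × 250.0 = 46.38 lb
  SrO: 17.75% × 250.0 = 44.38 lb
  Na2O: 1.862% × 250.0 = 4.655 lb
Balance tally, oxide-wise, working from each reported weight, relative to the basis at hand (each sum matches its target mass inside rounding margins):
  B2O3: 7.829·0.6923 = 5.420 lb (target 5.420 lb)
  MgO: 35.47·0.9849 + 120.4·0.3195 = 73.40 lb (target 73.40 lb)
  SiO2: 120.4·0.6294 = 75.78 lb (target 75.78 lb)
  BaO: 59.72·0.7765 = 46.37 lb (target 46.38 lb)
  SrO: 63.32·0.7008 = 44.37 lb (target 44.38 lb)
  Na2O: 7.829·0.3077 + 3.804·0.5905 = 4.655 lb (target 4.655 lb)
Auditing the glass mass value: Σ batch − LOI loss = 250.0 lb (summing oxide targets gives 250.0 lb; against the stated basis, 250.0 lb — differing by rounding only).
Batch total: Σ batch = 290.5 lb; LOI removed, Σ of batch·LOI: 40.54 lb; as yield: glass ÷ batch → 86.05%.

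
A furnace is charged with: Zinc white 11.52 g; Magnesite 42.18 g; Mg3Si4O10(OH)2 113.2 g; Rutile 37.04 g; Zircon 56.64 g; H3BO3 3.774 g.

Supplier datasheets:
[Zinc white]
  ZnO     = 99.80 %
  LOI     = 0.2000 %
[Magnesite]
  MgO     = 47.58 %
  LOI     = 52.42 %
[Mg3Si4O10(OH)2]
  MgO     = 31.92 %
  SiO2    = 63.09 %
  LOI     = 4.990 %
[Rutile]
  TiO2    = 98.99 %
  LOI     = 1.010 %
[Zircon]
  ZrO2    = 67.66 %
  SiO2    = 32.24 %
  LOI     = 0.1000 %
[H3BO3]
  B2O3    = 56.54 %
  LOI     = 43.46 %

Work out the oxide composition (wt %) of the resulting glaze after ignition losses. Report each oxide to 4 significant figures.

Intermediates appear with 4-significant-digit rounding between the steps — all arithmetic holds exact precision end to end. Each reported result sees exactly one rounding; derived quantities are re-derived starting from the weights at 234.5 g of glass in full float precision (ignition loss, the yield, the totals, six oxide percentages, glass mass), as given in question or answer.
Mass of each oxide from the mix:
  TiO2: 37.04·0.9899 = 36.67 g
  MgO: 42.18·0.4758 + 113.2·0.3192 = 56.20 g
  ZrO2: 56.64·0.6766 = 38.32 g
  SiO2: 113.2·0.6309 + 56.64·0.3224 = 89.68 g
  B2O3: 3.774·0.5654 = 2.134 g
  ZnO: 11.52·0.9980 = 11.50 g
LOI: 11.52·0.002000 + 42.18·0.5242 + 113.2·0.04990 + 37.04·0.01010 + 56.64·0.001000 + 3.774·0.4346 = 29.85 g
Resulting glass, batch − LOI: 264.4 − 29.85 = 234.5 g (equal to the oxide-mass sum)
oxide / glass × 100 gives the wt %

Glass mass = 234.5 g (batch 264.4 − LOI 29.85).
Composition: TiO2 15.64%, MgO 23.97%, ZrO2 16.34%, SiO2 38.24%, B2O3 0.9099%, ZnO 4.903%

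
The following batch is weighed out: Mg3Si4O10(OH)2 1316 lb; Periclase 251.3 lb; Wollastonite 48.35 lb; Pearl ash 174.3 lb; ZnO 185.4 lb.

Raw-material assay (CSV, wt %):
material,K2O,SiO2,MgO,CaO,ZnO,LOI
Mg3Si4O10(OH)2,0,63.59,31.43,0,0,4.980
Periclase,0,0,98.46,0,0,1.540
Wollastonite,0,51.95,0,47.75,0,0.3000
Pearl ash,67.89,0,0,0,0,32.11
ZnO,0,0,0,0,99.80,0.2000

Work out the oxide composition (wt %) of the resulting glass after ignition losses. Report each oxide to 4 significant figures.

The working math runs at full precision at every stage; intermediates appear rounded to four significant digits in the working; every reported value carries a single rounding; the derived quantities (the totals, net glass mass, the yield, five oxide percentages, LOI) are computed in full float precision using the weight values per 1849 lb of glass, precisely as stated by the problem or the answer.
What the batch supplies per oxide:
  K2O: 174.3·0.6789 = 118.3 lb
  SiO2: 1316·0.6359 + 48.35·0.5195 = 862.0 lb
  MgO: 1316·0.3143 + 251.3·0.9846 = 661.0 lb
  CaO: 48.35·0.4775 = 23.09 lb
  ZnO: 185.4·0.9980 = 185.0 lb
LOI: 1316·0.04980 + 251.3·0.01540 + 48.35·0.003000 + 174.3·0.3211 + 185.4·0.002000 = 125.9 lb
batch − LOI leaves glass = 1975 − 125.9 = 1849 lb (matching Σ of the oxides)
wt %: oxide over glass, times 100

Glass mass = 1849 lb (batch 1975 − LOI 125.9).
Composition: K2O 6.398%, SiO2 46.61%, MgO 35.74%, CaO 1.248%, ZnO 10.00%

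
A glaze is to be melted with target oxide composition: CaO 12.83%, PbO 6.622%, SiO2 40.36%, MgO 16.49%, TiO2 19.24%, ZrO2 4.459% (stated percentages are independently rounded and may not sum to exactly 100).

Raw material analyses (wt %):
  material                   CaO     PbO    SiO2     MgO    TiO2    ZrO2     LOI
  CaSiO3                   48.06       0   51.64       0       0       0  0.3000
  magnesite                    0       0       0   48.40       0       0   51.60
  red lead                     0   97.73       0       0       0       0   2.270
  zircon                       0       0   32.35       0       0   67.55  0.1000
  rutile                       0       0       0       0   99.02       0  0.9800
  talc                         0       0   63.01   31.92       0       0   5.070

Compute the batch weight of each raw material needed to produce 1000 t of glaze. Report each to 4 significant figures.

Batch per 1000 t glaze:
  CaSiO3: 267.0 t
  magnesite: 84.91 t
  red lead: 67.76 t
  zircon: 66.01 t
  rutile: 194.3 t
  talc: 387.9 t
Total batch = 1068 t; LOI loss = 67.79 t; yield = 93.65%

The whole derivation keeps full float precision at every stage — in-progress results appear with 4-significant-figure rounding when written out — each reported result undergoes a single rounding. Derived quantities (ignition loss, yield, the six compositions, the totals, glass mass) are rebuilt using the weight values for 1000 t of glass at exact precision, exactly as printed in the problem or the answer.
Oxide-by-oxide targets in 1000 t glaze:
  CaO: 12.83% × 1000 = 128.3 t
  PbO: 6.622% × 1000 = 66.22 t
  SiO2: 40.36% × 1000 = 403.6 t
  MgO: 16.49% × 1000 = 164.9 t
  TiO2: 19.24% × 1000 = 192.4 t
  ZrO2: 4.459% × 1000 = 44.59 t
A balance pass over the oxides, using the reported weights, relative to the basis at hand (every target is met by its sum exact up to rounding of places):
  CaO: 267.0·0.4806 = 128.3 t (target 128.3 t)
  PbO: 67.76·0.9773 = 66.22 t (target 66.22 t)
  SiO2: 267.0·0.5164 + 66.01·0.3235 + 387.9·0.6301 = 403.6 t (target 403.6 t)
  MgO: 84.91·0.4840 + 387.9·0.3192 = 164.9 t (target 164.9 t)
  TiO2: 194.3·0.9902 = 192.4 t (target 192.4 t)
  ZrO2: 66.01·0.6755 = 44.59 t (target 44.59 t)
Consistency of the glass mass: whole batch net of LOI = 1000 t (the Σ of target masses is 1000 t; versus the stated basis of 1000 t — gaps are rounding artifacts).
Batch total: Σ batch = 1068 t; the LOI term Σ batch·LOI equals 67.79 t; the yield ratio, glass ÷ batch: 93.65%.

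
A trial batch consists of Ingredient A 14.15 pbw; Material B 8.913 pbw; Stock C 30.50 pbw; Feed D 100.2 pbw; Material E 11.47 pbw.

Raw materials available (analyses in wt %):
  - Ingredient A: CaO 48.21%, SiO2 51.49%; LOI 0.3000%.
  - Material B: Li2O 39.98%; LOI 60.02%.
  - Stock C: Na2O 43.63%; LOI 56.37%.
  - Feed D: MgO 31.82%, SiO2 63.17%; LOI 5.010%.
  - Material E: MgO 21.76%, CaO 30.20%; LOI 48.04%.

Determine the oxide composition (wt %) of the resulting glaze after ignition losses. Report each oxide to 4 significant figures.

All internal work holds full precision at all times — intermediates appear rounded to four significant figures across the worked steps — a single rounding yields every reported result; all derived quantities (glass mass, the yield, totals, LOI, five oxide percentages) are carried in full precision from the weighed amounts at 132.1 pbw of glass, precisely as stated by question or answer.
Per-oxide mass from batch:
  MgO: 100.2·0.3182 + 11.47·0.2176 = 34.38 pbw
  CaO: 14.15·0.4821 + 11.47·0.3020 = 10.29 pbw
  Li2O: 8.913·0.3998 = 3.563 pbw
  Na2O: 30.50·0.4363 = 13.31 pbw
  SiO2: 14.15·0.5149 + 100.2·0.6317 = 70.58 pbw
LOI: 14.15·0.003000 + 8.913·0.6002 + 30.50·0.5637 + 100.2·0.05010 + 11.47·0.4804 = 33.12 pbw
Glass = total batch minus LOI = 165.2 − 33.12 = 132.1 pbw (consistent with Σ oxide mass)
wt % = oxide mass / glass mass × 100

Glass mass = 132.1 pbw (batch 165.2 − LOI 33.12).
Composition: MgO 26.02%, CaO 7.785%, Li2O 2.697%, Na2O 10.07%, SiO2 53.42%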